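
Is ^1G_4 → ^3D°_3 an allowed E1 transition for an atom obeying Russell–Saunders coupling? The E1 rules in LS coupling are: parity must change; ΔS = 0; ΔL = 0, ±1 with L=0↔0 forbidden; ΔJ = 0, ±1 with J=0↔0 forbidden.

Reading off the term symbols: S 0→1, L 4→2, J 4→3, parity even→odd.
ΔL = 0, ±1 (not L=0↔0): L: 4 → 2, ΔL = -2 — violated.
ΔS = 0: S: 0 → 1 — violated.
Parity must change: even → odd — satisfied.
ΔJ = 0, ±1 (not J=0↔0): J: 4 → 3, ΔJ = -1 — satisfied.
Rule(s) violated: ΔS, ΔL.

forbidden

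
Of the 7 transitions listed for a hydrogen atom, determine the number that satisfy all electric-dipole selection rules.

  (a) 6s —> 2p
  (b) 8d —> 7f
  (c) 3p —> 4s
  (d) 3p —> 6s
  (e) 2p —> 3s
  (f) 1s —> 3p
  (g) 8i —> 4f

6

(a) allowed
(b) allowed
(c) allowed
(d) allowed
(e) allowed
(f) allowed
(g) forbidden — Δl = -3 (E1 requires Δl = ±1)
Total allowed: 6 of 7.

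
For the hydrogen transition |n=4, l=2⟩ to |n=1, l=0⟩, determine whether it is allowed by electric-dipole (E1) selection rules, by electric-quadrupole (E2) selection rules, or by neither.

Δl = 0 − 2 = -2; l_i + l_f = 2.
E1 (Δl = ±1): not satisfied.
E2 (Δl = 0,±2, l_i+l_f ≥ 2): satisfied.

E2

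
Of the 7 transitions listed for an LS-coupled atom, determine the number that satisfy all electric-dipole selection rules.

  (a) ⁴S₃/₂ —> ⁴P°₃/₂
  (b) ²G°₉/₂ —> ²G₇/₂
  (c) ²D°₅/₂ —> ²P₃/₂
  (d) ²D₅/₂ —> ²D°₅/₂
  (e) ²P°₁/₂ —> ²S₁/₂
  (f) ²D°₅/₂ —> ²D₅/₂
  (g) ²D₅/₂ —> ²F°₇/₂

7

(a) allowed
(b) allowed
(c) allowed
(d) allowed
(e) allowed
(f) allowed
(g) allowed
Total allowed: 7 of 7.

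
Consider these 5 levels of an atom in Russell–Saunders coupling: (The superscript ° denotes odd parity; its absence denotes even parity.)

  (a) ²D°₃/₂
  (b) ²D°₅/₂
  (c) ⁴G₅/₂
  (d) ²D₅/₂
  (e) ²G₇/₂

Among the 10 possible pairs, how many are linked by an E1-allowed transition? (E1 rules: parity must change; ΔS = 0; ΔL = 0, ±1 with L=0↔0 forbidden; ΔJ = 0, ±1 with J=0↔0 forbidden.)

2

(a)–(b): forbidden (parity).
(a)–(c): forbidden (ΔS, ΔL).
(a)–(d): allowed.
(a)–(e): forbidden (ΔL, ΔJ).
(b)–(c): forbidden (ΔS, ΔL).
(b)–(d): allowed.
(b)–(e): forbidden (ΔL).
(c)–(d): forbidden (parity, ΔS, ΔL).
(c)–(e): forbidden (parity, ΔS).
(d)–(e): forbidden (parity, ΔL).
Allowed pairs: 2 of 10.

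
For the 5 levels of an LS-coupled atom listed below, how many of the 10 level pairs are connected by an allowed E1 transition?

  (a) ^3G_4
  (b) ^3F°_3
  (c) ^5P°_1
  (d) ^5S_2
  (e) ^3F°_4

3

(a)–(b): allowed.
(a)–(c): forbidden (ΔS, ΔL, ΔJ).
(a)–(d): forbidden (parity, ΔS, ΔL, ΔJ).
(a)–(e): allowed.
(b)–(c): forbidden (parity, ΔS, ΔL, ΔJ).
(b)–(d): forbidden (ΔS, ΔL).
(b)–(e): forbidden (parity).
(c)–(d): allowed.
(c)–(e): forbidden (parity, ΔS, ΔL, ΔJ).
(d)–(e): forbidden (ΔS, ΔL, ΔJ).
Allowed pairs: 3 of 10.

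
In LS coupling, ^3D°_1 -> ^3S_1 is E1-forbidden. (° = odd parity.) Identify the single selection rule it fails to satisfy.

Initial level: S=1, L=2, J=1, parity odd. Final level: S=1, L=0, J=1, parity even.
Parity must change: odd → even — passes.
ΔJ = 0, ±1 (not J=0↔0): J: 1 → 1, ΔJ = +0 — passes.
ΔS = 0: S: 1 → 1 — passes.
ΔL = 0, ±1 (not L=0↔0): L: 2 → 0, ΔL = -2 — fails.

the ΔL = 0, ±1 rule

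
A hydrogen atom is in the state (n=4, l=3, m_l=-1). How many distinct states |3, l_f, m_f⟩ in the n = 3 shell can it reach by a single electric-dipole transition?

E1 requires Δl = ±1, so l_f ∈ {2, 4}; with 0 ≤ l_f ≤ n_f−1 = 2, the allowed l_f values are {2}.
For l_f = 2: m_f ∈ {m_i−1, m_i, m_i+1} ∩ [−2, 2] = {-2, -1, 0} → 3 states.
Total: 3.

3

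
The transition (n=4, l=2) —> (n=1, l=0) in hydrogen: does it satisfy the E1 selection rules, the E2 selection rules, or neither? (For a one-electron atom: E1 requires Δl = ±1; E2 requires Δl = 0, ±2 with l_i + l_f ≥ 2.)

Δl = 0 − 2 = -2; l_i + l_f = 2.
E1 (Δl = ±1): not satisfied.
E2 (Δl = 0,±2, l_i+l_f ≥ 2): satisfied.

E2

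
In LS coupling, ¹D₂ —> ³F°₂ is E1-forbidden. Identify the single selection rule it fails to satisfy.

the ΔS = 0 rule

Initial level: S=0, L=2, J=2, parity even. Final level: S=1, L=3, J=2, parity odd.
ΔJ = 0, ±1 (not J=0↔0): J: 2 → 2, ΔJ = +0 — passes.
ΔS = 0: S: 0 → 1 — fails.
Parity must change: even → odd — passes.
ΔL = 0, ±1 (not L=0↔0): L: 2 → 3, ΔL = +1 — passes.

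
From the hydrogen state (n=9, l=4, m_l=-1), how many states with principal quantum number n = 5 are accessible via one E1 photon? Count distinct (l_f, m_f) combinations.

3

E1 requires Δl = ±1, so l_f ∈ {3, 5}; with 0 ≤ l_f ≤ n_f−1 = 4, the allowed l_f values are {3}.
For l_f = 3: m_f ∈ {m_i−1, m_i, m_i+1} ∩ [−3, 3] = {-2, -1, 0} → 3 states.
Total: 3.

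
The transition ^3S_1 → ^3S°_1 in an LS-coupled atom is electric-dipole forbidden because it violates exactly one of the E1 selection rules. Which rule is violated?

the L=0 ↔ L=0 exclusion

Initial level: S=1, L=0, J=1, parity even. Final level: S=1, L=0, J=1, parity odd.
Parity must change: even → odd — ok.
ΔS = 0: S: 1 → 1 — ok.
ΔL = 0, ±1 (not L=0↔0): L: 0 → 0, ΔL = +0 — fails.
ΔJ = 0, ±1 (not J=0↔0): J: 1 → 1, ΔJ = +0 — ok.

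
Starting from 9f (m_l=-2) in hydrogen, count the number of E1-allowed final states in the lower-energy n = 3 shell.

E1 requires Δl = ±1, so l_f ∈ {2, 4}; with 0 ≤ l_f ≤ n_f−1 = 2, the allowed l_f values are {2}.
For l_f = 2: m_f ∈ {m_i−1, m_i, m_i+1} ∩ [−2, 2] = {-2, -1} → 2 states.
Total: 2.

2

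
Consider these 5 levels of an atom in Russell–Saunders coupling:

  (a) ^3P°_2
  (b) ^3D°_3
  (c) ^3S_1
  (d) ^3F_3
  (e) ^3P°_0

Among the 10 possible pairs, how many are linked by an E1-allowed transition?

(a)–(b): forbidden (parity).
(a)–(c): allowed.
(a)–(d): forbidden (ΔL).
(a)–(e): forbidden (parity, ΔJ).
(b)–(c): forbidden (ΔL, ΔJ).
(b)–(d): allowed.
(b)–(e): forbidden (parity, ΔJ).
(c)–(d): forbidden (parity, ΔL, ΔJ).
(c)–(e): allowed.
(d)–(e): forbidden (ΔL, ΔJ).
Allowed pairs: 3 of 10.

3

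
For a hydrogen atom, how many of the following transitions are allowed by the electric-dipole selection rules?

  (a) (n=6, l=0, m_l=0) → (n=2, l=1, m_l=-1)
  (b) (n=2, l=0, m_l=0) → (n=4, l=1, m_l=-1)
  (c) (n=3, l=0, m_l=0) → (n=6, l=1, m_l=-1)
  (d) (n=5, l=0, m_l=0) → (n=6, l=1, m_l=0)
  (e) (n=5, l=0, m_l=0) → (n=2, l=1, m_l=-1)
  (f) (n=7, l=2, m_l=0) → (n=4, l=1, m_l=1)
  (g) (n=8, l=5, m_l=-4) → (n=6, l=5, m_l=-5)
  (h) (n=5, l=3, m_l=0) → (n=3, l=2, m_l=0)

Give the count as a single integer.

(a) allowed
(b) allowed
(c) allowed
(d) allowed
(e) allowed
(f) allowed
(g) forbidden — Δl = +0 (E1 requires Δl = ±1)
(h) allowed
Total allowed: 7 of 8.

7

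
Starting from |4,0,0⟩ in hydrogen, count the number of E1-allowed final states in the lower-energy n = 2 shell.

E1 requires Δl = ±1, so l_f ∈ {-1, 1}; with 0 ≤ l_f ≤ n_f−1 = 1, the allowed l_f values are {1}.
For l_f = 1: m_f ∈ {m_i−1, m_i, m_i+1} ∩ [−1, 1] = {-1, 0, 1} → 3 states.
Total: 3.

3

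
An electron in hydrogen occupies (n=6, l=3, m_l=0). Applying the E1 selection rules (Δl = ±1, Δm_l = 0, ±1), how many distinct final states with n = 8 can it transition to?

E1 requires Δl = ±1, so l_f ∈ {2, 4}; with 0 ≤ l_f ≤ n_f−1 = 7, the allowed l_f values are {2, 4}.
For l_f = 2: m_f ∈ {m_i−1, m_i, m_i+1} ∩ [−2, 2] = {-1, 0, 1} → 3 states.
For l_f = 4: m_f ∈ {m_i−1, m_i, m_i+1} ∩ [−4, 4] = {-1, 0, 1} → 3 states.
Total: 6.

6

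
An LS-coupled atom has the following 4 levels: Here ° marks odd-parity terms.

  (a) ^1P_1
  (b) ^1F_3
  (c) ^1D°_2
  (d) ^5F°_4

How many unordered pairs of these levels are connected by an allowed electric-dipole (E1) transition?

(a)–(b): forbidden (parity, ΔL, ΔJ).
(a)–(c): allowed.
(a)–(d): forbidden (ΔS, ΔL, ΔJ).
(b)–(c): allowed.
(b)–(d): forbidden (ΔS).
(c)–(d): forbidden (parity, ΔS, ΔJ).
Allowed pairs: 2 of 6.

2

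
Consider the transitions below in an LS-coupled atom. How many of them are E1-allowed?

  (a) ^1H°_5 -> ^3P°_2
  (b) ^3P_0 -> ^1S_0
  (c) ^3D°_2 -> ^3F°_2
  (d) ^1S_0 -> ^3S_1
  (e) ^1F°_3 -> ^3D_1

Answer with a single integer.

(a) forbidden (parity, ΔS, ΔL, ΔJ fail)
(b) forbidden (parity, ΔS, ΔJ fail)
(c) forbidden (parity fails)
(d) forbidden (parity, ΔS, ΔL fail)
(e) forbidden (ΔS, ΔJ fail)
Total allowed: 0 of 5.

0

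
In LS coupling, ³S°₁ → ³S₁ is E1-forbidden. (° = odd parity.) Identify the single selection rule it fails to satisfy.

Parity must change: odd → even — satisfied.
ΔS = 0: S: 1 → 1 — satisfied.
ΔL = 0, ±1 (not L=0↔0): L: 0 → 0, ΔL = +0 — violated.
ΔJ = 0, ±1 (not J=0↔0): J: 1 → 1, ΔJ = +0 — satisfied.

the L=0 ↔ L=0 exclusion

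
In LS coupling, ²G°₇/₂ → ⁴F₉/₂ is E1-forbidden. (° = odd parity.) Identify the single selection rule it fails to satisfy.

the ΔS = 0 rule

Parity must change: odd → even — satisfied.
ΔS = 0: S: 1/2 → 3/2 — violated.
ΔL = 0, ±1 (not L=0↔0): L: 4 → 3, ΔL = -1 — satisfied.
ΔJ = 0, ±1 (not J=0↔0): J: 7/2 → 9/2, ΔJ = +1 — satisfied.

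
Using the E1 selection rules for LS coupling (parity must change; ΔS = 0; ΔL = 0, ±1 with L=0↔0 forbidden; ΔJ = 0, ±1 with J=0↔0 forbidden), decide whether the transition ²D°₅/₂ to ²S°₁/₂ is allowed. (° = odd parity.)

Parity must change: odd → odd — fails.
ΔS = 0: S: 1/2 → 1/2 — passes.
ΔL = 0, ±1 (not L=0↔0): L: 2 → 0, ΔL = -2 — fails.
ΔJ = 0, ±1 (not J=0↔0): J: 5/2 → 1/2, ΔJ = -2 — fails.
Rule(s) violated: parity, ΔL, ΔJ.

forbidden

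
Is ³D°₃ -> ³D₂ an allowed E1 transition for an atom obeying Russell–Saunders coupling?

Initial level: S=1, L=2, J=3, parity odd. Final level: S=1, L=2, J=2, parity even.
Parity must change: odd → even — ok.
ΔS = 0: S: 1 → 1 — ok.
ΔL = 0, ±1 (not L=0↔0): L: 2 → 2, ΔL = +0 — ok.
ΔJ = 0, ±1 (not J=0↔0): J: 3 → 2, ΔJ = -1 — ok.
All four E1 rules are satisfied.

allowed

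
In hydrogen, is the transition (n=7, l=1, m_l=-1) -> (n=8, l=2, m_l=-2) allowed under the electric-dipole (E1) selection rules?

Δl = 2 − 1 = +1; the E1 rule Δl = ±1 is satisfied.
m_l: -1 → -2 (Δm_l = -1). |Δm_l| ≤ 1 satisfied.
All E1 selection rules are satisfied.

allowed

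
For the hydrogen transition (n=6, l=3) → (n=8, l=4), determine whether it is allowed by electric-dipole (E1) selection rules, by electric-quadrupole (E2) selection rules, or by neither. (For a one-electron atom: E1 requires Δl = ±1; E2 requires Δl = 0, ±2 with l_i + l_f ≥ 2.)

Δl = 4 − 3 = +1; l_i + l_f = 7.
E1 (Δl = ±1): satisfied.
E2 (Δl = 0,±2, l_i+l_f ≥ 2): not satisfied.

E1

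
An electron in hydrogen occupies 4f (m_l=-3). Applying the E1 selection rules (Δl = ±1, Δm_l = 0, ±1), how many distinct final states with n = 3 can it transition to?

1

E1 requires Δl = ±1, so l_f ∈ {2, 4}; with 0 ≤ l_f ≤ n_f−1 = 2, the allowed l_f values are {2}.
For l_f = 2: m_f ∈ {m_i−1, m_i, m_i+1} ∩ [−2, 2] = {-2} → 1 state.
Total: 1.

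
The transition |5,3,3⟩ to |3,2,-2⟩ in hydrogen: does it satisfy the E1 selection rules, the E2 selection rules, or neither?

Δl = 2 − 3 = -1; l_i + l_f = 5.
Δm_l = -5.
E1 (Δl = ±1, |Δm_l| ≤ 1): not satisfied.
E2 (Δl = 0,±2, l_i+l_f ≥ 2, |Δm_l| ≤ 2): not satisfied.

neither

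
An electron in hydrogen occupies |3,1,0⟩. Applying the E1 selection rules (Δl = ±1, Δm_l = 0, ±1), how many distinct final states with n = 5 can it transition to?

4

E1 requires Δl = ±1, so l_f ∈ {0, 2}; with 0 ≤ l_f ≤ n_f−1 = 4, the allowed l_f values are {0, 2}.
For l_f = 0: m_f ∈ {m_i−1, m_i, m_i+1} ∩ [−0, 0] = {0} → 1 state.
For l_f = 2: m_f ∈ {m_i−1, m_i, m_i+1} ∩ [−2, 2] = {-1, 0, 1} → 3 states.
Total: 4.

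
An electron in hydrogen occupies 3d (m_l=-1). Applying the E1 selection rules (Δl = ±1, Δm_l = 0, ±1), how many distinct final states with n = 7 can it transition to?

E1 requires Δl = ±1, so l_f ∈ {1, 3}; with 0 ≤ l_f ≤ n_f−1 = 6, the allowed l_f values are {1, 3}.
For l_f = 1: m_f ∈ {m_i−1, m_i, m_i+1} ∩ [−1, 1] = {-1, 0} → 2 states.
For l_f = 3: m_f ∈ {m_i−1, m_i, m_i+1} ∩ [−3, 3] = {-2, -1, 0} → 3 states.
Total: 5.

5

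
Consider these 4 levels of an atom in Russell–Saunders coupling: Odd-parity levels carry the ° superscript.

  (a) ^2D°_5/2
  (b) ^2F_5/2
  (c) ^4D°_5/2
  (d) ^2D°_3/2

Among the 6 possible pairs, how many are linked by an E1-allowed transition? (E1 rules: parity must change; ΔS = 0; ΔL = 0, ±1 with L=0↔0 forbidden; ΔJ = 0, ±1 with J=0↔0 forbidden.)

2

(a)–(b): allowed.
(a)–(c): forbidden (parity, ΔS).
(a)–(d): forbidden (parity).
(b)–(c): forbidden (ΔS).
(b)–(d): allowed.
(c)–(d): forbidden (parity, ΔS).
Allowed pairs: 2 of 6.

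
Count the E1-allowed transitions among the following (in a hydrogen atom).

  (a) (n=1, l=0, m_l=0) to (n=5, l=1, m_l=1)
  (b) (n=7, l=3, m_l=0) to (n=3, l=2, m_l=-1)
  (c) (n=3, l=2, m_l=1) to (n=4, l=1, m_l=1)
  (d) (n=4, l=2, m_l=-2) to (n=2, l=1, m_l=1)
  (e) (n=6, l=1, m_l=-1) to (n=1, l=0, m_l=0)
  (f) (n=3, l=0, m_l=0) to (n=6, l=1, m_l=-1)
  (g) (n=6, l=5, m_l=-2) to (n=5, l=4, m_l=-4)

(a) allowed
(b) allowed
(c) allowed
(d) forbidden — Δm_l = +3 (E1 requires Δm_l = 0, ±1)
(e) allowed
(f) allowed
(g) forbidden — Δm_l = -2 (E1 requires Δm_l = 0, ±1)
Total allowed: 5 of 7.

5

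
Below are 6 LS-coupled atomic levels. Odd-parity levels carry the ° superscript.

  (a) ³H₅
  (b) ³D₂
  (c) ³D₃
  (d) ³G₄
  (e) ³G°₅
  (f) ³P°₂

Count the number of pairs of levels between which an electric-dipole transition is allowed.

(a)–(b): forbidden (parity, ΔL, ΔJ).
(a)–(c): forbidden (parity, ΔL, ΔJ).
(a)–(d): forbidden (parity).
(a)–(e): allowed.
(a)–(f): forbidden (ΔL, ΔJ).
(b)–(c): forbidden (parity).
(b)–(d): forbidden (parity, ΔL, ΔJ).
(b)–(e): forbidden (ΔL, ΔJ).
(b)–(f): allowed.
(c)–(d): forbidden (parity, ΔL).
(c)–(e): forbidden (ΔL, ΔJ).
(c)–(f): allowed.
(d)–(e): allowed.
(d)–(f): forbidden (ΔL, ΔJ).
(e)–(f): forbidden (parity, ΔL, ΔJ).
Allowed pairs: 4 of 15.

4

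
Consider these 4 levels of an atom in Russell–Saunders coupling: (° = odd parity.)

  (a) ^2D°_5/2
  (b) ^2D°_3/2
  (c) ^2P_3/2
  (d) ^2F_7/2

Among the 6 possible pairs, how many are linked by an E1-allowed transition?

3

(a)–(b): forbidden (parity).
(a)–(c): allowed.
(a)–(d): allowed.
(b)–(c): allowed.
(b)–(d): forbidden (ΔJ).
(c)–(d): forbidden (parity, ΔL, ΔJ).
Allowed pairs: 3 of 6.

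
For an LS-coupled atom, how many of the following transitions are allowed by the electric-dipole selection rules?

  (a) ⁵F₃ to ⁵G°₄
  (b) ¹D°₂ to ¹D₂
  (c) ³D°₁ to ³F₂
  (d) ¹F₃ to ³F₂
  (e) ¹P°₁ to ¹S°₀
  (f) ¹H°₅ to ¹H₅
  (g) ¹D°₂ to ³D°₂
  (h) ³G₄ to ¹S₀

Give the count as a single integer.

4

(a) allowed
(b) allowed
(c) allowed
(d) forbidden (parity, ΔS fail)
(e) forbidden (parity fails)
(f) allowed
(g) forbidden (parity, ΔS fail)
(h) forbidden (parity, ΔS, ΔL, ΔJ fail)
Total allowed: 4 of 8.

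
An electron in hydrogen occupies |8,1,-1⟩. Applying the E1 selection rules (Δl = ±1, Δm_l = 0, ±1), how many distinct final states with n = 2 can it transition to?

1

E1 requires Δl = ±1, so l_f ∈ {0, 2}; with 0 ≤ l_f ≤ n_f−1 = 1, the allowed l_f values are {0}.
For l_f = 0: m_f ∈ {m_i−1, m_i, m_i+1} ∩ [−0, 0] = {0} → 1 state.
Total: 1.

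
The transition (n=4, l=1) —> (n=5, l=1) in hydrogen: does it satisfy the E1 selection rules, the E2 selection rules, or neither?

Δl = 1 − 1 = +0; l_i + l_f = 2.
E1 (Δl = ±1): not satisfied.
E2 (Δl = 0,±2, l_i+l_f ≥ 2): satisfied.

E2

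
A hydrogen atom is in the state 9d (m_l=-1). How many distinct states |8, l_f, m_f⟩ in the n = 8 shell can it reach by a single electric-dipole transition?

5

E1 requires Δl = ±1, so l_f ∈ {1, 3}; with 0 ≤ l_f ≤ n_f−1 = 7, the allowed l_f values are {1, 3}.
For l_f = 1: m_f ∈ {m_i−1, m_i, m_i+1} ∩ [−1, 1] = {-1, 0} → 2 states.
For l_f = 3: m_f ∈ {m_i−1, m_i, m_i+1} ∩ [−3, 3] = {-2, -1, 0} → 3 states.
Total: 5.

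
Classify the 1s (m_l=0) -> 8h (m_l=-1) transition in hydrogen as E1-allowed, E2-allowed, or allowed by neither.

neither

Δl = 5 − 0 = +5; l_i + l_f = 5.
Δm_l = -1.
E1 (Δl = ±1, |Δm_l| ≤ 1): not satisfied.
E2 (Δl = 0,±2, l_i+l_f ≥ 2, |Δm_l| ≤ 2): not satisfied.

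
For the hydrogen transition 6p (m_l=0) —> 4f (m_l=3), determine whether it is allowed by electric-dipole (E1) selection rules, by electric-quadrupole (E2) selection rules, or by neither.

Δl = 3 − 1 = +2; l_i + l_f = 4.
Δm_l = +3.
E1 (Δl = ±1, |Δm_l| ≤ 1): not satisfied.
E2 (Δl = 0,±2, l_i+l_f ≥ 2, |Δm_l| ≤ 2): not satisfied.

neither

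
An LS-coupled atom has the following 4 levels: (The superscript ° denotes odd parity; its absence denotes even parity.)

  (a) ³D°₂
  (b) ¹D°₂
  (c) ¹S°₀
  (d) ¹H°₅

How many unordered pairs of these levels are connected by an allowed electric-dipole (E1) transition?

0

(a)–(b): forbidden (parity, ΔS).
(a)–(c): forbidden (parity, ΔS, ΔL, ΔJ).
(a)–(d): forbidden (parity, ΔS, ΔL, ΔJ).
(b)–(c): forbidden (parity, ΔL, ΔJ).
(b)–(d): forbidden (parity, ΔL, ΔJ).
(c)–(d): forbidden (parity, ΔL, ΔJ).
Allowed pairs: 0 of 6.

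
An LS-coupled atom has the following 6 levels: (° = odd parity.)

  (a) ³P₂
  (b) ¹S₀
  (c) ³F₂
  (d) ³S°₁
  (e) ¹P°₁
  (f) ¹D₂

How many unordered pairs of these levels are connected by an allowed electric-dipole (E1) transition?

(a)–(b): forbidden (parity, ΔS, ΔJ).
(a)–(c): forbidden (parity, ΔL).
(a)–(d): allowed.
(a)–(e): forbidden (ΔS).
(a)–(f): forbidden (parity, ΔS).
(b)–(c): forbidden (parity, ΔS, ΔL, ΔJ).
(b)–(d): forbidden (ΔS, ΔL).
(b)–(e): allowed.
(b)–(f): forbidden (parity, ΔL, ΔJ).
(c)–(d): forbidden (ΔL).
(c)–(e): forbidden (ΔS, ΔL).
(c)–(f): forbidden (parity, ΔS).
(d)–(e): forbidden (parity, ΔS).
(d)–(f): forbidden (ΔS, ΔL).
(e)–(f): allowed.
Allowed pairs: 3 of 15.

3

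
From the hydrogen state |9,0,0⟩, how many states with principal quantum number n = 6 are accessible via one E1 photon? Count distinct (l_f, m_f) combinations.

E1 requires Δl = ±1, so l_f ∈ {-1, 1}; with 0 ≤ l_f ≤ n_f−1 = 5, the allowed l_f values are {1}.
For l_f = 1: m_f ∈ {m_i−1, m_i, m_i+1} ∩ [−1, 1] = {-1, 0, 1} → 3 states.
Total: 3.

3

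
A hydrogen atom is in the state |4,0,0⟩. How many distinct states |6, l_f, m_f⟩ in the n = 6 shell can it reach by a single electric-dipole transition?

E1 requires Δl = ±1, so l_f ∈ {-1, 1}; with 0 ≤ l_f ≤ n_f−1 = 5, the allowed l_f values are {1}.
For l_f = 1: m_f ∈ {m_i−1, m_i, m_i+1} ∩ [−1, 1] = {-1, 0, 1} → 3 states.
Total: 3.

3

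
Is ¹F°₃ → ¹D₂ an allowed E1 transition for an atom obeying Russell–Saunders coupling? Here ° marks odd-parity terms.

allowed

ΔJ = 0, ±1 (not J=0↔0): J: 3 → 2, ΔJ = -1 — satisfied.
ΔL = 0, ±1 (not L=0↔0): L: 3 → 2, ΔL = -1 — satisfied.
Parity must change: odd → even — satisfied.
ΔS = 0: S: 0 → 0 — satisfied.
All four E1 rules are satisfied.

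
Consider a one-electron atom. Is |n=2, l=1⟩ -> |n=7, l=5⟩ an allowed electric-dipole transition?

Initial l = 1, final l = 5, so Δl = +4. E1 requires Δl = ±1: violated.
The transition is electric-dipole forbidden.

forbidden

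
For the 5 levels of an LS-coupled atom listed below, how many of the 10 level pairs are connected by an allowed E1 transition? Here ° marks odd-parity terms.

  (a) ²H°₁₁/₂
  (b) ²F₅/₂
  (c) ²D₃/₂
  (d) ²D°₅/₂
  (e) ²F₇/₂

(a)–(b): forbidden (ΔL, ΔJ).
(a)–(c): forbidden (ΔL, ΔJ).
(a)–(d): forbidden (parity, ΔL, ΔJ).
(a)–(e): forbidden (ΔL, ΔJ).
(b)–(c): forbidden (parity).
(b)–(d): allowed.
(b)–(e): forbidden (parity).
(c)–(d): allowed.
(c)–(e): forbidden (parity, ΔJ).
(d)–(e): allowed.
Allowed pairs: 3 of 10.

3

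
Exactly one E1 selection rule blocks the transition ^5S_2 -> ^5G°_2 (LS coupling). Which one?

the ΔL = 0, ±1 rule

Parity must change: even → odd — passes.
ΔS = 0: S: 2 → 2 — passes.
ΔL = 0, ±1 (not L=0↔0): L: 0 → 4, ΔL = +4 — fails.
ΔJ = 0, ±1 (not J=0↔0): J: 2 → 2, ΔJ = +0 — passes.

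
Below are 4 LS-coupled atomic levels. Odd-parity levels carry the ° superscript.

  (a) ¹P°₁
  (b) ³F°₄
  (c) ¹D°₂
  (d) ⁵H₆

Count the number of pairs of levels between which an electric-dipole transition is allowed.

(a)–(b): forbidden (parity, ΔS, ΔL, ΔJ).
(a)–(c): forbidden (parity).
(a)–(d): forbidden (ΔS, ΔL, ΔJ).
(b)–(c): forbidden (parity, ΔS, ΔJ).
(b)–(d): forbidden (ΔS, ΔL, ΔJ).
(c)–(d): forbidden (ΔS, ΔL, ΔJ).
Allowed pairs: 0 of 6.

0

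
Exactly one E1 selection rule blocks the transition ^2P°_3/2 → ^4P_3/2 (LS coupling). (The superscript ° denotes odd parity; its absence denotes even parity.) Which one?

Initial level: S=1/2, L=1, J=3/2, parity odd. Final level: S=3/2, L=1, J=3/2, parity even.
Parity must change: odd → even — ✓.
ΔS = 0: S: 1/2 → 3/2 — ✗.
ΔL = 0, ±1 (not L=0↔0): L: 1 → 1, ΔL = +0 — ✓.
ΔJ = 0, ±1 (not J=0↔0): J: 3/2 → 3/2, ΔJ = +0 — ✓.

the ΔS = 0 rule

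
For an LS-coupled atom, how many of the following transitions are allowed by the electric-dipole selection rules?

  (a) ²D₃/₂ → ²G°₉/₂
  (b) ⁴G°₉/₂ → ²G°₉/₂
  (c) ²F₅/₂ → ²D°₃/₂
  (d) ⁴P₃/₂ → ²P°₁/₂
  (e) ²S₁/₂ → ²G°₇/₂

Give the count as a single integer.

1

(a) forbidden (ΔL, ΔJ fail)
(b) forbidden (parity, ΔS fail)
(c) allowed
(d) forbidden (ΔS fails)
(e) forbidden (ΔL, ΔJ fail)
Total allowed: 1 of 5.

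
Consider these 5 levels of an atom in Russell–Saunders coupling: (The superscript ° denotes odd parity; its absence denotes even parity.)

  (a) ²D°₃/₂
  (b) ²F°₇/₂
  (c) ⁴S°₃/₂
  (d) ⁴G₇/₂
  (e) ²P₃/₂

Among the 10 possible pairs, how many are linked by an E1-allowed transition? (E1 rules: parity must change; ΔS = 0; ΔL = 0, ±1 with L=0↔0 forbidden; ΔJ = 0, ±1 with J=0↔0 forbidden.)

(a)–(b): forbidden (parity, ΔJ).
(a)–(c): forbidden (parity, ΔS, ΔL).
(a)–(d): forbidden (ΔS, ΔL, ΔJ).
(a)–(e): allowed.
(b)–(c): forbidden (parity, ΔS, ΔL, ΔJ).
(b)–(d): forbidden (ΔS).
(b)–(e): forbidden (ΔL, ΔJ).
(c)–(d): forbidden (ΔL, ΔJ).
(c)–(e): forbidden (ΔS).
(d)–(e): forbidden (parity, ΔS, ΔL, ΔJ).
Allowed pairs: 1 of 10.

1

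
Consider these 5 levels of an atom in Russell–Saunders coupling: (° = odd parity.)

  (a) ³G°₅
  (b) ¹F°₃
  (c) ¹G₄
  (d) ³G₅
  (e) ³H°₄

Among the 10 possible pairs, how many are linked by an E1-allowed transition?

(a)–(b): forbidden (parity, ΔS, ΔJ).
(a)–(c): forbidden (ΔS).
(a)–(d): allowed.
(a)–(e): forbidden (parity).
(b)–(c): allowed.
(b)–(d): forbidden (ΔS, ΔJ).
(b)–(e): forbidden (parity, ΔS, ΔL).
(c)–(d): forbidden (parity, ΔS).
(c)–(e): forbidden (ΔS).
(d)–(e): allowed.
Allowed pairs: 3 of 10.

3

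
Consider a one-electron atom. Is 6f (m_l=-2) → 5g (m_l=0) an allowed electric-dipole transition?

l: 3 → 4 (Δl = +1). Δl = ±1 ✓.
Δm_l = 0 − (-2) = +2. E1 requires Δm_l = 0, ±1: ✗.
The transition is electric-dipole forbidden.

forbidden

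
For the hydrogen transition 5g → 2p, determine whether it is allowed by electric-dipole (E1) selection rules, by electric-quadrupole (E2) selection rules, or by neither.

Δl = 1 − 4 = -3; l_i + l_f = 5.
E1 (Δl = ±1): not satisfied.
E2 (Δl = 0,±2, l_i+l_f ≥ 2): not satisfied.

neither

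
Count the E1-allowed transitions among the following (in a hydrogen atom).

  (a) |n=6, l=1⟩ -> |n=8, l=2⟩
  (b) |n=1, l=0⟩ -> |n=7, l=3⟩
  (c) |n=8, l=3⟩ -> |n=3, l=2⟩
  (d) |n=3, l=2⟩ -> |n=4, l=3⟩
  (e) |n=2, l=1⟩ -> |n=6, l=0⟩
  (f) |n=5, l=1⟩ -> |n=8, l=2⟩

(a) allowed
(b) forbidden — Δl = +3 (E1 requires Δl = ±1)
(c) allowed
(d) allowed
(e) allowed
(f) allowed
Total allowed: 5 of 6.

5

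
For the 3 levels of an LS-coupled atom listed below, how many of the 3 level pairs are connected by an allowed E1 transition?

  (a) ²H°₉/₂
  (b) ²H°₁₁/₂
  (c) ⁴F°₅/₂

0

(a)–(b): forbidden (parity).
(a)–(c): forbidden (parity, ΔS, ΔL, ΔJ).
(b)–(c): forbidden (parity, ΔS, ΔL, ΔJ).
Allowed pairs: 0 of 3.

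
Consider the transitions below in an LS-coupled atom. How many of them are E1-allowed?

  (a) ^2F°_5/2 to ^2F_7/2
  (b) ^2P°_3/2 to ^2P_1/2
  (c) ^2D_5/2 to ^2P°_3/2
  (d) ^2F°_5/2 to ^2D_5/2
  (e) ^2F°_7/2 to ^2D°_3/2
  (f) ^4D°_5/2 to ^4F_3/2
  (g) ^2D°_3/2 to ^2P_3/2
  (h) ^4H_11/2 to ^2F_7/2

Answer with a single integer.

(a) allowed
(b) allowed
(c) allowed
(d) allowed
(e) forbidden (parity, ΔJ fail)
(f) allowed
(g) allowed
(h) forbidden (parity, ΔS, ΔL, ΔJ fail)
Total allowed: 6 of 8.

6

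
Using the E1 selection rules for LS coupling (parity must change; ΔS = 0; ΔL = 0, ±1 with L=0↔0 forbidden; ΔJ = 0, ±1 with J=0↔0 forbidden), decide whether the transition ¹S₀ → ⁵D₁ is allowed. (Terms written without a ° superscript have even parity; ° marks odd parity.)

forbidden

Initial level: S=0, L=0, J=0, parity even. Final level: S=2, L=2, J=1, parity even.
ΔJ = 0, ±1 (not J=0↔0): J: 0 → 1, ΔJ = +1 — ✓.
ΔS = 0: S: 0 → 2 — ✗.
Parity must change: even → even — ✗.
ΔL = 0, ±1 (not L=0↔0): L: 0 → 2, ΔL = +2 — ✗.
Rule(s) violated: parity, ΔS, ΔL.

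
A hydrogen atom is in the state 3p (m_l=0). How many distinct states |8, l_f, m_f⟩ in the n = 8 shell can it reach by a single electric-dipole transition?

4

E1 requires Δl = ±1, so l_f ∈ {0, 2}; with 0 ≤ l_f ≤ n_f−1 = 7, the allowed l_f values are {0, 2}.
For l_f = 0: m_f ∈ {m_i−1, m_i, m_i+1} ∩ [−0, 0] = {0} → 1 state.
For l_f = 2: m_f ∈ {m_i−1, m_i, m_i+1} ∩ [−2, 2] = {-1, 0, 1} → 3 states.
Total: 4.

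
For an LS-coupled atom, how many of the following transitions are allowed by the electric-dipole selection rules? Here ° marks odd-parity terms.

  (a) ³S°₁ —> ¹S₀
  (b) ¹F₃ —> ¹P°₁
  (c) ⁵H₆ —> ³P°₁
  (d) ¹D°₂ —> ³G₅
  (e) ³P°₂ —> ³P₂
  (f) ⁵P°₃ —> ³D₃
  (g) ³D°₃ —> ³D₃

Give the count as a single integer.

2

(a) forbidden (ΔS, ΔL fail)
(b) forbidden (ΔL, ΔJ fail)
(c) forbidden (ΔS, ΔL, ΔJ fail)
(d) forbidden (ΔS, ΔL, ΔJ fail)
(e) allowed
(f) forbidden (ΔS fails)
(g) allowed
Total allowed: 2 of 7.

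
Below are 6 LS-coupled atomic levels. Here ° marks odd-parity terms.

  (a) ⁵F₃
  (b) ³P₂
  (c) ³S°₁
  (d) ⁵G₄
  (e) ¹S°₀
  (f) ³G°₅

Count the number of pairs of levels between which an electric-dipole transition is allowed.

1

(a)–(b): forbidden (parity, ΔS, ΔL).
(a)–(c): forbidden (ΔS, ΔL, ΔJ).
(a)–(d): forbidden (parity).
(a)–(e): forbidden (ΔS, ΔL, ΔJ).
(a)–(f): forbidden (ΔS, ΔJ).
(b)–(c): allowed.
(b)–(d): forbidden (parity, ΔS, ΔL, ΔJ).
(b)–(e): forbidden (ΔS, ΔJ).
(b)–(f): forbidden (ΔL, ΔJ).
(c)–(d): forbidden (ΔS, ΔL, ΔJ).
(c)–(e): forbidden (parity, ΔS, ΔL).
(c)–(f): forbidden (parity, ΔL, ΔJ).
(d)–(e): forbidden (ΔS, ΔL, ΔJ).
(d)–(f): forbidden (ΔS).
(e)–(f): forbidden (parity, ΔS, ΔL, ΔJ).
Allowed pairs: 1 of 15.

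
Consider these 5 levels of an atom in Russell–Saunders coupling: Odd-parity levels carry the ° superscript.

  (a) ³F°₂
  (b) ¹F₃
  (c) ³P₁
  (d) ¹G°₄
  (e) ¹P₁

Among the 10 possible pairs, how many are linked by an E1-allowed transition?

(a)–(b): forbidden (ΔS).
(a)–(c): forbidden (ΔL).
(a)–(d): forbidden (parity, ΔS, ΔJ).
(a)–(e): forbidden (ΔS, ΔL).
(b)–(c): forbidden (parity, ΔS, ΔL, ΔJ).
(b)–(d): allowed.
(b)–(e): forbidden (parity, ΔL, ΔJ).
(c)–(d): forbidden (ΔS, ΔL, ΔJ).
(c)–(e): forbidden (parity, ΔS).
(d)–(e): forbidden (ΔL, ΔJ).
Allowed pairs: 1 of 10.

1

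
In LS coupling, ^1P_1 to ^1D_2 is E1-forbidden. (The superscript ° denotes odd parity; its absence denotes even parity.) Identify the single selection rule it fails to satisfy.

parity

Initial level: S=0, L=1, J=1, parity even. Final level: S=0, L=2, J=2, parity even.
Parity must change: even → even — ✗.
ΔS = 0: S: 0 → 0 — ✓.
ΔL = 0, ±1 (not L=0↔0): L: 1 → 2, ΔL = +1 — ✓.
ΔJ = 0, ±1 (not J=0↔0): J: 1 → 2, ΔJ = +1 — ✓.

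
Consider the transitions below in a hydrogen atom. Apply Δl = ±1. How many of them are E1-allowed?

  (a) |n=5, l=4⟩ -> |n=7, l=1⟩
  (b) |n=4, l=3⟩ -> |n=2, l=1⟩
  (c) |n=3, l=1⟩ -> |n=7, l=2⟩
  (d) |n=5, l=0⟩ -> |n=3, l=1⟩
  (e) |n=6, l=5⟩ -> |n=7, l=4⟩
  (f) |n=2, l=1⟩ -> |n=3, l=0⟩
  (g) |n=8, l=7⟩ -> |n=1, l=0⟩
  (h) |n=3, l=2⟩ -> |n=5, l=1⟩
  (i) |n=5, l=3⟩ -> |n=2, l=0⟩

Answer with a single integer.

5

(a) forbidden — Δl = -3 (E1 requires Δl = ±1)
(b) forbidden — Δl = -2 (E1 requires Δl = ±1)
(c) allowed
(d) allowed
(e) allowed
(f) allowed
(g) forbidden — Δl = -7 (E1 requires Δl = ±1)
(h) allowed
(i) forbidden — Δl = -3 (E1 requires Δl = ±1)
Total allowed: 5 of 9.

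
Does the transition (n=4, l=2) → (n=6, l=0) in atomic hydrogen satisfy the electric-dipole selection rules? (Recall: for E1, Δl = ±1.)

forbidden

Initial l = 2, final l = 0, so Δl = -2. E1 requires Δl = ±1: fails.
The transition is electric-dipole forbidden.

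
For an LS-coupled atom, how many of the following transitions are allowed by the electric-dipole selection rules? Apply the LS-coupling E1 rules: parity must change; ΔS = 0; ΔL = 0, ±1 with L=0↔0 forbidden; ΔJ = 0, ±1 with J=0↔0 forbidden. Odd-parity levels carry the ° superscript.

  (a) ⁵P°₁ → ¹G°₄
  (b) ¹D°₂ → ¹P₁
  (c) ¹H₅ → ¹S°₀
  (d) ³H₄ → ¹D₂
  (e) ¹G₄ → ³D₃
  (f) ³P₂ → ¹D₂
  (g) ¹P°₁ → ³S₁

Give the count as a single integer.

1

(a) forbidden (parity, ΔS, ΔL, ΔJ fail)
(b) allowed
(c) forbidden (ΔL, ΔJ fail)
(d) forbidden (parity, ΔS, ΔL, ΔJ fail)
(e) forbidden (parity, ΔS, ΔL fail)
(f) forbidden (parity, ΔS fail)
(g) forbidden (ΔS fails)
Total allowed: 1 of 7.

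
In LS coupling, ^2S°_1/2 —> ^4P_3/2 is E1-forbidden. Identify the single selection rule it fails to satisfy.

the ΔS = 0 rule

Reading off the term symbols: S 1/2→3/2, L 0→1, J 1/2→3/2, parity odd→even.
Parity must change: odd → even — passes.
ΔS = 0: S: 1/2 → 3/2 — fails.
ΔL = 0, ±1 (not L=0↔0): L: 0 → 1, ΔL = +1 — passes.
ΔJ = 0, ±1 (not J=0↔0): J: 1/2 → 3/2, ΔJ = +1 — passes.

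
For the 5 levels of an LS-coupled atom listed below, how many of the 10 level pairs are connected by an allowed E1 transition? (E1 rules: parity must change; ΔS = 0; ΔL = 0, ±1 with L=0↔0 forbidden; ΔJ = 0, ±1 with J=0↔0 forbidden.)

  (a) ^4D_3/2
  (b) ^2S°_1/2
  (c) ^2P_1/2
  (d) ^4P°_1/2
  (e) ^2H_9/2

2

(a)–(b): forbidden (ΔS, ΔL).
(a)–(c): forbidden (parity, ΔS).
(a)–(d): allowed.
(a)–(e): forbidden (parity, ΔS, ΔL, ΔJ).
(b)–(c): allowed.
(b)–(d): forbidden (parity, ΔS).
(b)–(e): forbidden (ΔL, ΔJ).
(c)–(d): forbidden (ΔS).
(c)–(e): forbidden (parity, ΔL, ΔJ).
(d)–(e): forbidden (ΔS, ΔL, ΔJ).
Allowed pairs: 2 of 10.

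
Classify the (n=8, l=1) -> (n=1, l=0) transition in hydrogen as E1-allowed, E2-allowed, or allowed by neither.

E1

Δl = 0 − 1 = -1; l_i + l_f = 1.
E1 (Δl = ±1): satisfied.
E2 (Δl = 0,±2, l_i+l_f ≥ 2): not satisfied.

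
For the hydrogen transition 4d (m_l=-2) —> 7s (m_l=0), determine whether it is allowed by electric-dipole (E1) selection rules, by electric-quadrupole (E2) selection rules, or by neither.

Δl = 0 − 2 = -2; l_i + l_f = 2.
Δm_l = +2.
E1 (Δl = ±1, |Δm_l| ≤ 1): not satisfied.
E2 (Δl = 0,±2, l_i+l_f ≥ 2, |Δm_l| ≤ 2): satisfied.

E2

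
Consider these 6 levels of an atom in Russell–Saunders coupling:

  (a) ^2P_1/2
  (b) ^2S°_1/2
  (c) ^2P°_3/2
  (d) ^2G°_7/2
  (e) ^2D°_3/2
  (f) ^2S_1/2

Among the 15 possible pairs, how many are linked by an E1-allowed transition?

(a)–(b): allowed.
(a)–(c): allowed.
(a)–(d): forbidden (ΔL, ΔJ).
(a)–(e): allowed.
(a)–(f): forbidden (parity).
(b)–(c): forbidden (parity).
(b)–(d): forbidden (parity, ΔL, ΔJ).
(b)–(e): forbidden (parity, ΔL).
(b)–(f): forbidden (ΔL).
(c)–(d): forbidden (parity, ΔL, ΔJ).
(c)–(e): forbidden (parity).
(c)–(f): allowed.
(d)–(e): forbidden (parity, ΔL, ΔJ).
(d)–(f): forbidden (ΔL, ΔJ).
(e)–(f): forbidden (ΔL).
Allowed pairs: 4 of 15.

4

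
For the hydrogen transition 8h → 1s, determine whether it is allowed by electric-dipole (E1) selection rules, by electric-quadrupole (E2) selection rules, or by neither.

neither

Δl = 0 − 5 = -5; l_i + l_f = 5.
E1 (Δl = ±1): not satisfied.
E2 (Δl = 0,±2, l_i+l_f ≥ 2): not satisfied.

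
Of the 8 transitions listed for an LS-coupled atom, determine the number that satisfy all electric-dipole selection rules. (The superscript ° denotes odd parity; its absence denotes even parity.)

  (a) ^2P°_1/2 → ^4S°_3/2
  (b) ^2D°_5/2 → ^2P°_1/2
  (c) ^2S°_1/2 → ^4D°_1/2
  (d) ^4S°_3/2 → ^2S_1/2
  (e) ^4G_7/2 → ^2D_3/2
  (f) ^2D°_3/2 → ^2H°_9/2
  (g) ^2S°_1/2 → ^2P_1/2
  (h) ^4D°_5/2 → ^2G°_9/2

(a) forbidden (parity, ΔS fail)
(b) forbidden (parity, ΔJ fail)
(c) forbidden (parity, ΔS, ΔL fail)
(d) forbidden (ΔS, ΔL fail)
(e) forbidden (parity, ΔS, ΔL, ΔJ fail)
(f) forbidden (parity, ΔL, ΔJ fail)
(g) allowed
(h) forbidden (parity, ΔS, ΔL, ΔJ fail)
Total allowed: 1 of 8.

1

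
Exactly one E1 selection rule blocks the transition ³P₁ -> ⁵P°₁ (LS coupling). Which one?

Initial level: S=1, L=1, J=1, parity even. Final level: S=2, L=1, J=1, parity odd.
Parity must change: even → odd — satisfied.
ΔS = 0: S: 1 → 2 — violated.
ΔL = 0, ±1 (not L=0↔0): L: 1 → 1, ΔL = +0 — satisfied.
ΔJ = 0, ±1 (not J=0↔0): J: 1 → 1, ΔJ = +0 — satisfied.

the ΔS = 0 rule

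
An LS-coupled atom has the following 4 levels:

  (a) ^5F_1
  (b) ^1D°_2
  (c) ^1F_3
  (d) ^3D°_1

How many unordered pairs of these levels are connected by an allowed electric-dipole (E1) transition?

1

(a)–(b): forbidden (ΔS).
(a)–(c): forbidden (parity, ΔS, ΔJ).
(a)–(d): forbidden (ΔS).
(b)–(c): allowed.
(b)–(d): forbidden (parity, ΔS).
(c)–(d): forbidden (ΔS, ΔJ).
Allowed pairs: 1 of 6.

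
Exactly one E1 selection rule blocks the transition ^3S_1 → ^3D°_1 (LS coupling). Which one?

the ΔL = 0, ±1 rule

Reading off the term symbols: S 1→1, L 0→2, J 1→1, parity even→odd.
ΔS = 0: S: 1 → 1 — passes.
ΔJ = 0, ±1 (not J=0↔0): J: 1 → 1, ΔJ = +0 — passes.
Parity must change: even → odd — passes.
ΔL = 0, ±1 (not L=0↔0): L: 0 → 2, ΔL = +2 — fails.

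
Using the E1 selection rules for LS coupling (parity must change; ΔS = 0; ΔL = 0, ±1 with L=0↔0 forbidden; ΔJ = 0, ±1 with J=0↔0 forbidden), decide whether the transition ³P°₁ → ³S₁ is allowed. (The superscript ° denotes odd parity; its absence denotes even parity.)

allowed

Initial level: S=1, L=1, J=1, parity odd. Final level: S=1, L=0, J=1, parity even.
ΔL = 0, ±1 (not L=0↔0): L: 1 → 0, ΔL = -1 — satisfied.
ΔS = 0: S: 1 → 1 — satisfied.
ΔJ = 0, ±1 (not J=0↔0): J: 1 → 1, ΔJ = +0 — satisfied.
Parity must change: odd → even — satisfied.
All four E1 rules are satisfied.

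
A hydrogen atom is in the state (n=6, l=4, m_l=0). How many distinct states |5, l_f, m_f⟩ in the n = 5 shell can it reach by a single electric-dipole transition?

E1 requires Δl = ±1, so l_f ∈ {3, 5}; with 0 ≤ l_f ≤ n_f−1 = 4, the allowed l_f values are {3}.
For l_f = 3: m_f ∈ {m_i−1, m_i, m_i+1} ∩ [−3, 3] = {-1, 0, 1} → 3 states.
Total: 3.

3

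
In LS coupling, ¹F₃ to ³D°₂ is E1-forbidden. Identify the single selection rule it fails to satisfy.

the ΔS = 0 rule

Initial level: S=0, L=3, J=3, parity even. Final level: S=1, L=2, J=2, parity odd.
Parity must change: even → odd — ok.
ΔL = 0, ±1 (not L=0↔0): L: 3 → 2, ΔL = -1 — ok.
ΔJ = 0, ±1 (not J=0↔0): J: 3 → 2, ΔJ = -1 — ok.
ΔS = 0: S: 0 → 1 — fails.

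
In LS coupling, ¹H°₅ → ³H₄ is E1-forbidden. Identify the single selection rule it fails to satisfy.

the ΔS = 0 rule

Reading off the term symbols: S 0→1, L 5→5, J 5→4, parity odd→even.
ΔL = 0, ±1 (not L=0↔0): L: 5 → 5, ΔL = +0 — passes.
ΔJ = 0, ±1 (not J=0↔0): J: 5 → 4, ΔJ = -1 — passes.
ΔS = 0: S: 0 → 1 — fails.
Parity must change: odd → even — passes.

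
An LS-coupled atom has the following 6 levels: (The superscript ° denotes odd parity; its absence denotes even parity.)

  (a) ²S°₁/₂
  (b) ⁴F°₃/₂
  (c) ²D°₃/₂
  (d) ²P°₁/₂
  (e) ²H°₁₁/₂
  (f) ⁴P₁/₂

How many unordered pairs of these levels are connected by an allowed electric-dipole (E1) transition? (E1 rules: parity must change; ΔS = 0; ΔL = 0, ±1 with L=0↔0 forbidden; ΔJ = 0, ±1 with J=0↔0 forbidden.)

0

(a)–(b): forbidden (parity, ΔS, ΔL).
(a)–(c): forbidden (parity, ΔL).
(a)–(d): forbidden (parity).
(a)–(e): forbidden (parity, ΔL, ΔJ).
(a)–(f): forbidden (ΔS).
(b)–(c): forbidden (parity, ΔS).
(b)–(d): forbidden (parity, ΔS, ΔL).
(b)–(e): forbidden (parity, ΔS, ΔL, ΔJ).
(b)–(f): forbidden (ΔL).
(c)–(d): forbidden (parity).
(c)–(e): forbidden (parity, ΔL, ΔJ).
(c)–(f): forbidden (ΔS).
(d)–(e): forbidden (parity, ΔL, ΔJ).
(d)–(f): forbidden (ΔS).
(e)–(f): forbidden (ΔS, ΔL, ΔJ).
Allowed pairs: 0 of 15.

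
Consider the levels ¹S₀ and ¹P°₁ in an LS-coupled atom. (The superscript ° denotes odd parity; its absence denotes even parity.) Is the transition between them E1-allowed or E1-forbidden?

allowed

Parity must change: even → odd — passes.
ΔS = 0: S: 0 → 0 — passes.
ΔL = 0, ±1 (not L=0↔0): L: 0 → 1, ΔL = +1 — passes.
ΔJ = 0, ±1 (not J=0↔0): J: 0 → 1, ΔJ = +1 — passes.
All four E1 rules are satisfied.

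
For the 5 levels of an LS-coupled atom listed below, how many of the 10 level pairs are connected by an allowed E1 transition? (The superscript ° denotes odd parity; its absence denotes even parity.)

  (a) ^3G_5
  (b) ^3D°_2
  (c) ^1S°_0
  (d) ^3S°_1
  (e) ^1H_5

0

(a)–(b): forbidden (ΔL, ΔJ).
(a)–(c): forbidden (ΔS, ΔL, ΔJ).
(a)–(d): forbidden (ΔL, ΔJ).
(a)–(e): forbidden (parity, ΔS).
(b)–(c): forbidden (parity, ΔS, ΔL, ΔJ).
(b)–(d): forbidden (parity, ΔL).
(b)–(e): forbidden (ΔS, ΔL, ΔJ).
(c)–(d): forbidden (parity, ΔS, ΔL).
(c)–(e): forbidden (ΔL, ΔJ).
(d)–(e): forbidden (ΔS, ΔL, ΔJ).
Allowed pairs: 0 of 10.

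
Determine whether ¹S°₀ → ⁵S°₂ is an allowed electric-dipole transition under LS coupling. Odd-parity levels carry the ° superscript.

forbidden

ΔS = 0: S: 0 → 2 — violated.
ΔL = 0, ±1 (not L=0↔0): L: 0 → 0, ΔL = +0 — violated.
ΔJ = 0, ±1 (not J=0↔0): J: 0 → 2, ΔJ = +2 — violated.
Parity must change: odd → odd — violated.
Rule(s) violated: parity, ΔS, ΔL, ΔJ.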